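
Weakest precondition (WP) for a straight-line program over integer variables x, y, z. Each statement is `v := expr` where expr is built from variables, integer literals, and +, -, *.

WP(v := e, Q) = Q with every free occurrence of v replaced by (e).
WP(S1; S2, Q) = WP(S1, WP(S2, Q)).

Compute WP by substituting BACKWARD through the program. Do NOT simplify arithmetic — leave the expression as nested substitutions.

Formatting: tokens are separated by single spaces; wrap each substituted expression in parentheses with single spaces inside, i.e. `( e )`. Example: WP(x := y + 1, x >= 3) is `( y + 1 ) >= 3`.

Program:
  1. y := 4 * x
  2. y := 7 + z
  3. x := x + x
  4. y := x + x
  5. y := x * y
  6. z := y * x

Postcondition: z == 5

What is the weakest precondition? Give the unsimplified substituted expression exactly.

Answer: ( ( ( x + x ) * ( ( x + x ) + ( x + x ) ) ) * ( x + x ) ) == 5

Derivation:
post: z == 5
stmt 6: z := y * x  -- replace 1 occurrence(s) of z with (y * x)
  => ( y * x ) == 5
stmt 5: y := x * y  -- replace 1 occurrence(s) of y with (x * y)
  => ( ( x * y ) * x ) == 5
stmt 4: y := x + x  -- replace 1 occurrence(s) of y with (x + x)
  => ( ( x * ( x + x ) ) * x ) == 5
stmt 3: x := x + x  -- replace 4 occurrence(s) of x with (x + x)
  => ( ( ( x + x ) * ( ( x + x ) + ( x + x ) ) ) * ( x + x ) ) == 5
stmt 2: y := 7 + z  -- replace 0 occurrence(s) of y with (7 + z)
  => ( ( ( x + x ) * ( ( x + x ) + ( x + x ) ) ) * ( x + x ) ) == 5
stmt 1: y := 4 * x  -- replace 0 occurrence(s) of y with (4 * x)
  => ( ( ( x + x ) * ( ( x + x ) + ( x + x ) ) ) * ( x + x ) ) == 5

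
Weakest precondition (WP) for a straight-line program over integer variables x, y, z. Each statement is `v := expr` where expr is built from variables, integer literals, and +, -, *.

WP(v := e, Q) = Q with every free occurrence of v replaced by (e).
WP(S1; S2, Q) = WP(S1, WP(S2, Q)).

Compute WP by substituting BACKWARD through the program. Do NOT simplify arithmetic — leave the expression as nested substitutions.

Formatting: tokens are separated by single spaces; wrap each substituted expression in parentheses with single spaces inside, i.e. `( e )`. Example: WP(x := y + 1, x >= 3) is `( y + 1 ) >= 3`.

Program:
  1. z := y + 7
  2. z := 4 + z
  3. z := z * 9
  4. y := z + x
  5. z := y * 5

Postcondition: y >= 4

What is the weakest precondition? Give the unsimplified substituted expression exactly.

Answer: ( ( ( 4 + ( y + 7 ) ) * 9 ) + x ) >= 4

Derivation:
post: y >= 4
stmt 5: z := y * 5  -- replace 0 occurrence(s) of z with (y * 5)
  => y >= 4
stmt 4: y := z + x  -- replace 1 occurrence(s) of y with (z + x)
  => ( z + x ) >= 4
stmt 3: z := z * 9  -- replace 1 occurrence(s) of z with (z * 9)
  => ( ( z * 9 ) + x ) >= 4
stmt 2: z := 4 + z  -- replace 1 occurrence(s) of z with (4 + z)
  => ( ( ( 4 + z ) * 9 ) + x ) >= 4
stmt 1: z := y + 7  -- replace 1 occurrence(s) of z with (y + 7)
  => ( ( ( 4 + ( y + 7 ) ) * 9 ) + x ) >= 4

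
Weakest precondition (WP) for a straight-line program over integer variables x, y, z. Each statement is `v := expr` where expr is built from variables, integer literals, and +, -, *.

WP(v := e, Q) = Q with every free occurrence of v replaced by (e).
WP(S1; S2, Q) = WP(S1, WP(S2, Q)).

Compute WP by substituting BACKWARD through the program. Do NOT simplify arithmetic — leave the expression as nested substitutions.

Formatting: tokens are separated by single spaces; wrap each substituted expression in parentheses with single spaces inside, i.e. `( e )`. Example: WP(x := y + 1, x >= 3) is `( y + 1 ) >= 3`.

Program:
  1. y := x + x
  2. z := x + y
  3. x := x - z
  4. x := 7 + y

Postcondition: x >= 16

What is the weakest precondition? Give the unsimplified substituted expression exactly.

post: x >= 16
stmt 4: x := 7 + y  -- replace 1 occurrence(s) of x with (7 + y)
  => ( 7 + y ) >= 16
stmt 3: x := x - z  -- replace 0 occurrence(s) of x with (x - z)
  => ( 7 + y ) >= 16
stmt 2: z := x + y  -- replace 0 occurrence(s) of z with (x + y)
  => ( 7 + y ) >= 16
stmt 1: y := x + x  -- replace 1 occurrence(s) of y with (x + x)
  => ( 7 + ( x + x ) ) >= 16

Answer: ( 7 + ( x + x ) ) >= 16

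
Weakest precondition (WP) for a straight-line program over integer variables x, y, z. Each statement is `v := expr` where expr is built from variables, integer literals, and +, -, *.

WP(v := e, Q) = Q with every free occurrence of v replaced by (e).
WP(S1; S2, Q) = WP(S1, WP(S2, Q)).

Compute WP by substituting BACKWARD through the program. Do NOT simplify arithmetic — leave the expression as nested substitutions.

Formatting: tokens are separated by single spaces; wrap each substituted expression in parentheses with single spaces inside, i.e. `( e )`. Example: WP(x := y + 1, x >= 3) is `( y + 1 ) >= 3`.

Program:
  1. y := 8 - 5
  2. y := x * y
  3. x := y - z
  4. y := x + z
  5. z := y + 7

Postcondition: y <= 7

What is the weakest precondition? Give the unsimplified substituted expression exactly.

post: y <= 7
stmt 5: z := y + 7  -- replace 0 occurrence(s) of z with (y + 7)
  => y <= 7
stmt 4: y := x + z  -- replace 1 occurrence(s) of y with (x + z)
  => ( x + z ) <= 7
stmt 3: x := y - z  -- replace 1 occurrence(s) of x with (y - z)
  => ( ( y - z ) + z ) <= 7
stmt 2: y := x * y  -- replace 1 occurrence(s) of y with (x * y)
  => ( ( ( x * y ) - z ) + z ) <= 7
stmt 1: y := 8 - 5  -- replace 1 occurrence(s) of y with (8 - 5)
  => ( ( ( x * ( 8 - 5 ) ) - z ) + z ) <= 7

Answer: ( ( ( x * ( 8 - 5 ) ) - z ) + z ) <= 7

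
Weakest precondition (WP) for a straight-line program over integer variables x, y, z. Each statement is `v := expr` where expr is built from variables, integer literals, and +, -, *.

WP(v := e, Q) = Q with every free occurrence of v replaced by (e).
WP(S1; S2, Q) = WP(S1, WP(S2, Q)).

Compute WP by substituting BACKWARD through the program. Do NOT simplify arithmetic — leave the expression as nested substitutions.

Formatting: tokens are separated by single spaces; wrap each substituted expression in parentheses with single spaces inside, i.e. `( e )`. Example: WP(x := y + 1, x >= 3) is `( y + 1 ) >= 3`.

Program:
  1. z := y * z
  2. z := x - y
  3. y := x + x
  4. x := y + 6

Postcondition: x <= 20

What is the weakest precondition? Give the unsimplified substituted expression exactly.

post: x <= 20
stmt 4: x := y + 6  -- replace 1 occurrence(s) of x with (y + 6)
  => ( y + 6 ) <= 20
stmt 3: y := x + x  -- replace 1 occurrence(s) of y with (x + x)
  => ( ( x + x ) + 6 ) <= 20
stmt 2: z := x - y  -- replace 0 occurrence(s) of z with (x - y)
  => ( ( x + x ) + 6 ) <= 20
stmt 1: z := y * z  -- replace 0 occurrence(s) of z with (y * z)
  => ( ( x + x ) + 6 ) <= 20

Answer: ( ( x + x ) + 6 ) <= 20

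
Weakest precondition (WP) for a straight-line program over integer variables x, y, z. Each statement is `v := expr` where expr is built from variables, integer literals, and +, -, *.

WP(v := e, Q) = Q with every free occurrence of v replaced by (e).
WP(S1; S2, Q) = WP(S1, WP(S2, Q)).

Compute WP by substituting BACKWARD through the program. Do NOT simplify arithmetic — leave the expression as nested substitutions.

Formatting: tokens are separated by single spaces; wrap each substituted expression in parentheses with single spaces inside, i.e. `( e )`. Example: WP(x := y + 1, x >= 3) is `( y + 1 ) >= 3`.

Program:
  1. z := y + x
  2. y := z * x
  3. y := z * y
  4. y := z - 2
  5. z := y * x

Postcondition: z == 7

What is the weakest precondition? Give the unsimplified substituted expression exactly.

post: z == 7
stmt 5: z := y * x  -- replace 1 occurrence(s) of z with (y * x)
  => ( y * x ) == 7
stmt 4: y := z - 2  -- replace 1 occurrence(s) of y with (z - 2)
  => ( ( z - 2 ) * x ) == 7
stmt 3: y := z * y  -- replace 0 occurrence(s) of y with (z * y)
  => ( ( z - 2 ) * x ) == 7
stmt 2: y := z * x  -- replace 0 occurrence(s) of y with (z * x)
  => ( ( z - 2 ) * x ) == 7
stmt 1: z := y + x  -- replace 1 occurrence(s) of z with (y + x)
  => ( ( ( y + x ) - 2 ) * x ) == 7

Answer: ( ( ( y + x ) - 2 ) * x ) == 7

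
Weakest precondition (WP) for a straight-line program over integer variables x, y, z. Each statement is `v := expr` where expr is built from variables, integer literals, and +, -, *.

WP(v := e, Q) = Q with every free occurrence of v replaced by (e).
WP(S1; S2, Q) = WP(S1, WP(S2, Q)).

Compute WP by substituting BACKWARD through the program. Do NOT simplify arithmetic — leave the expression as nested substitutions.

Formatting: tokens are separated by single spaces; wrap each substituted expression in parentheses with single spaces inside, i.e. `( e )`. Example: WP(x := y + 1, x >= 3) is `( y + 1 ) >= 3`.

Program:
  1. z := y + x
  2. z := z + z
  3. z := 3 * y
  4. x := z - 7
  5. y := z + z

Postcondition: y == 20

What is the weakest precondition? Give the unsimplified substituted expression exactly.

Answer: ( ( 3 * y ) + ( 3 * y ) ) == 20

Derivation:
post: y == 20
stmt 5: y := z + z  -- replace 1 occurrence(s) of y with (z + z)
  => ( z + z ) == 20
stmt 4: x := z - 7  -- replace 0 occurrence(s) of x with (z - 7)
  => ( z + z ) == 20
stmt 3: z := 3 * y  -- replace 2 occurrence(s) of z with (3 * y)
  => ( ( 3 * y ) + ( 3 * y ) ) == 20
stmt 2: z := z + z  -- replace 0 occurrence(s) of z with (z + z)
  => ( ( 3 * y ) + ( 3 * y ) ) == 20
stmt 1: z := y + x  -- replace 0 occurrence(s) of z with (y + x)
  => ( ( 3 * y ) + ( 3 * y ) ) == 20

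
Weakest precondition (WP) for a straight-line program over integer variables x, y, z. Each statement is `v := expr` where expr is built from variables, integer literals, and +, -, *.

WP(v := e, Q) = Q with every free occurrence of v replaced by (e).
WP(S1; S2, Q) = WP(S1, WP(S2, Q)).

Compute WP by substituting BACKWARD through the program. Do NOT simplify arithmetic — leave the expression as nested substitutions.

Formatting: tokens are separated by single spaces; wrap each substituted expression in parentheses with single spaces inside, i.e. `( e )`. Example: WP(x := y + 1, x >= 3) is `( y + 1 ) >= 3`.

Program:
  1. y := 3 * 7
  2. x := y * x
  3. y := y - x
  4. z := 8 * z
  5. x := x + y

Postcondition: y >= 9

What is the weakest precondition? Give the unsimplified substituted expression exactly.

post: y >= 9
stmt 5: x := x + y  -- replace 0 occurrence(s) of x with (x + y)
  => y >= 9
stmt 4: z := 8 * z  -- replace 0 occurrence(s) of z with (8 * z)
  => y >= 9
stmt 3: y := y - x  -- replace 1 occurrence(s) of y with (y - x)
  => ( y - x ) >= 9
stmt 2: x := y * x  -- replace 1 occurrence(s) of x with (y * x)
  => ( y - ( y * x ) ) >= 9
stmt 1: y := 3 * 7  -- replace 2 occurrence(s) of y with (3 * 7)
  => ( ( 3 * 7 ) - ( ( 3 * 7 ) * x ) ) >= 9

Answer: ( ( 3 * 7 ) - ( ( 3 * 7 ) * x ) ) >= 9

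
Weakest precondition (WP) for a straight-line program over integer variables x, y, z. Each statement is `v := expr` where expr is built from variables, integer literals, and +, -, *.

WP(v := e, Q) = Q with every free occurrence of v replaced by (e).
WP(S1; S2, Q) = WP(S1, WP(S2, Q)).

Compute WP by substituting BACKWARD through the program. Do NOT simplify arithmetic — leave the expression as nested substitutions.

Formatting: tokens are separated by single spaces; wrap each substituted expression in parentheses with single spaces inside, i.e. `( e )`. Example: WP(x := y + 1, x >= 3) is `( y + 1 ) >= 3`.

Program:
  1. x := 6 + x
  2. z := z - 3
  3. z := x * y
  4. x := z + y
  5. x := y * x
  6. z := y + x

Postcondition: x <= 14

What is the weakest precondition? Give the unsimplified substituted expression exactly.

Answer: ( y * ( ( ( 6 + x ) * y ) + y ) ) <= 14

Derivation:
post: x <= 14
stmt 6: z := y + x  -- replace 0 occurrence(s) of z with (y + x)
  => x <= 14
stmt 5: x := y * x  -- replace 1 occurrence(s) of x with (y * x)
  => ( y * x ) <= 14
stmt 4: x := z + y  -- replace 1 occurrence(s) of x with (z + y)
  => ( y * ( z + y ) ) <= 14
stmt 3: z := x * y  -- replace 1 occurrence(s) of z with (x * y)
  => ( y * ( ( x * y ) + y ) ) <= 14
stmt 2: z := z - 3  -- replace 0 occurrence(s) of z with (z - 3)
  => ( y * ( ( x * y ) + y ) ) <= 14
stmt 1: x := 6 + x  -- replace 1 occurrence(s) of x with (6 + x)
  => ( y * ( ( ( 6 + x ) * y ) + y ) ) <= 14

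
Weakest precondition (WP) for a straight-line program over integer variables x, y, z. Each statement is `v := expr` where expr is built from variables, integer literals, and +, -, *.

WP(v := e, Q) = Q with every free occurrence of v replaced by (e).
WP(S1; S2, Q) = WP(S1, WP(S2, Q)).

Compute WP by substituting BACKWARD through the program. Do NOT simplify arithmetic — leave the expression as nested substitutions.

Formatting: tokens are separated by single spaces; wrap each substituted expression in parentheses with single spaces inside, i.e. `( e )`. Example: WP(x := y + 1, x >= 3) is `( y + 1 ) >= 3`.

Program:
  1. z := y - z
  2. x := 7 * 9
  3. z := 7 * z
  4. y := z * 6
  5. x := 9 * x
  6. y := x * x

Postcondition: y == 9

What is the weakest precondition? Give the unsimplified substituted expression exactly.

Answer: ( ( 9 * ( 7 * 9 ) ) * ( 9 * ( 7 * 9 ) ) ) == 9

Derivation:
post: y == 9
stmt 6: y := x * x  -- replace 1 occurrence(s) of y with (x * x)
  => ( x * x ) == 9
stmt 5: x := 9 * x  -- replace 2 occurrence(s) of x with (9 * x)
  => ( ( 9 * x ) * ( 9 * x ) ) == 9
stmt 4: y := z * 6  -- replace 0 occurrence(s) of y with (z * 6)
  => ( ( 9 * x ) * ( 9 * x ) ) == 9
stmt 3: z := 7 * z  -- replace 0 occurrence(s) of z with (7 * z)
  => ( ( 9 * x ) * ( 9 * x ) ) == 9
stmt 2: x := 7 * 9  -- replace 2 occurrence(s) of x with (7 * 9)
  => ( ( 9 * ( 7 * 9 ) ) * ( 9 * ( 7 * 9 ) ) ) == 9
stmt 1: z := y - z  -- replace 0 occurrence(s) of z with (y - z)
  => ( ( 9 * ( 7 * 9 ) ) * ( 9 * ( 7 * 9 ) ) ) == 9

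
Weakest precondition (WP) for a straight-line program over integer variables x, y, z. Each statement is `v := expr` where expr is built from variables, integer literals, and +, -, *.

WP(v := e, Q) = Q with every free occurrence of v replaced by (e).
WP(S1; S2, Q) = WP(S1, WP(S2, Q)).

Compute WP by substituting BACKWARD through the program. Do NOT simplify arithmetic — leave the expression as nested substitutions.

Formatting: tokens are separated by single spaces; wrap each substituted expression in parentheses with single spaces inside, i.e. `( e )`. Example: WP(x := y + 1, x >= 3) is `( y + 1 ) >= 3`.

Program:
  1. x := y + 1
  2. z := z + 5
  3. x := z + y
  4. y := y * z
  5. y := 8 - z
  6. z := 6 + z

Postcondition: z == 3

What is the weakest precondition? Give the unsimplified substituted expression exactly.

Answer: ( 6 + ( z + 5 ) ) == 3

Derivation:
post: z == 3
stmt 6: z := 6 + z  -- replace 1 occurrence(s) of z with (6 + z)
  => ( 6 + z ) == 3
stmt 5: y := 8 - z  -- replace 0 occurrence(s) of y with (8 - z)
  => ( 6 + z ) == 3
stmt 4: y := y * z  -- replace 0 occurrence(s) of y with (y * z)
  => ( 6 + z ) == 3
stmt 3: x := z + y  -- replace 0 occurrence(s) of x with (z + y)
  => ( 6 + z ) == 3
stmt 2: z := z + 5  -- replace 1 occurrence(s) of z with (z + 5)
  => ( 6 + ( z + 5 ) ) == 3
stmt 1: x := y + 1  -- replace 0 occurrence(s) of x with (y + 1)
  => ( 6 + ( z + 5 ) ) == 3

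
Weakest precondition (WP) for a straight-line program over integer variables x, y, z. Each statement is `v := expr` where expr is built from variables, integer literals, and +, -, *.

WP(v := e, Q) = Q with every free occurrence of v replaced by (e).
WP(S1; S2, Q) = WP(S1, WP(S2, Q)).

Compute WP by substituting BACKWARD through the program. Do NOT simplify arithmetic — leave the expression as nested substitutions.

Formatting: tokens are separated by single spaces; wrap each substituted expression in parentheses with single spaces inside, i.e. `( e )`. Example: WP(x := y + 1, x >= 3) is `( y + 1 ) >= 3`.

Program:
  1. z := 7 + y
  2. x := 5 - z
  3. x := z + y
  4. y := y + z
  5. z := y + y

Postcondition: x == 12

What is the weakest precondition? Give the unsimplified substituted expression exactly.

Answer: ( ( 7 + y ) + y ) == 12

Derivation:
post: x == 12
stmt 5: z := y + y  -- replace 0 occurrence(s) of z with (y + y)
  => x == 12
stmt 4: y := y + z  -- replace 0 occurrence(s) of y with (y + z)
  => x == 12
stmt 3: x := z + y  -- replace 1 occurrence(s) of x with (z + y)
  => ( z + y ) == 12
stmt 2: x := 5 - z  -- replace 0 occurrence(s) of x with (5 - z)
  => ( z + y ) == 12
stmt 1: z := 7 + y  -- replace 1 occurrence(s) of z with (7 + y)
  => ( ( 7 + y ) + y ) == 12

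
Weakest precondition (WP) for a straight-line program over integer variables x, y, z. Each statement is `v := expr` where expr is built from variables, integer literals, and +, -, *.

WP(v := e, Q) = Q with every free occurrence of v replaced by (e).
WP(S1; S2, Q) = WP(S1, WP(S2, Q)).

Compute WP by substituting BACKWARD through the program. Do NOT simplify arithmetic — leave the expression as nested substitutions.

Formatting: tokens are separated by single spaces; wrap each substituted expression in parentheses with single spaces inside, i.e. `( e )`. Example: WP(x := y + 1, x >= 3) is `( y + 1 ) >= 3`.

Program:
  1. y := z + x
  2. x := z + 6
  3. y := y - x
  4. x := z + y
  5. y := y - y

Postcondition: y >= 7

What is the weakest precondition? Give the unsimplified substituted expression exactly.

Answer: ( ( ( z + x ) - ( z + 6 ) ) - ( ( z + x ) - ( z + 6 ) ) ) >= 7

Derivation:
post: y >= 7
stmt 5: y := y - y  -- replace 1 occurrence(s) of y with (y - y)
  => ( y - y ) >= 7
stmt 4: x := z + y  -- replace 0 occurrence(s) of x with (z + y)
  => ( y - y ) >= 7
stmt 3: y := y - x  -- replace 2 occurrence(s) of y with (y - x)
  => ( ( y - x ) - ( y - x ) ) >= 7
stmt 2: x := z + 6  -- replace 2 occurrence(s) of x with (z + 6)
  => ( ( y - ( z + 6 ) ) - ( y - ( z + 6 ) ) ) >= 7
stmt 1: y := z + x  -- replace 2 occurrence(s) of y with (z + x)
  => ( ( ( z + x ) - ( z + 6 ) ) - ( ( z + x ) - ( z + 6 ) ) ) >= 7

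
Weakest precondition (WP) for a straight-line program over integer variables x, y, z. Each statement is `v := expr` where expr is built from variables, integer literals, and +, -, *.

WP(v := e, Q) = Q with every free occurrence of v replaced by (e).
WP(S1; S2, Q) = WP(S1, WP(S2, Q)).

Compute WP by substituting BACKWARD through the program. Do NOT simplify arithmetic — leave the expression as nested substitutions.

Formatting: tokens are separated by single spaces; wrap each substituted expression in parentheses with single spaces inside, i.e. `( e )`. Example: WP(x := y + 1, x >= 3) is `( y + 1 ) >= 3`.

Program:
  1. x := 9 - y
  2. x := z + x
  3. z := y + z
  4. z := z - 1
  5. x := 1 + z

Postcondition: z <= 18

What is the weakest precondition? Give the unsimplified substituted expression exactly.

post: z <= 18
stmt 5: x := 1 + z  -- replace 0 occurrence(s) of x with (1 + z)
  => z <= 18
stmt 4: z := z - 1  -- replace 1 occurrence(s) of z with (z - 1)
  => ( z - 1 ) <= 18
stmt 3: z := y + z  -- replace 1 occurrence(s) of z with (y + z)
  => ( ( y + z ) - 1 ) <= 18
stmt 2: x := z + x  -- replace 0 occurrence(s) of x with (z + x)
  => ( ( y + z ) - 1 ) <= 18
stmt 1: x := 9 - y  -- replace 0 occurrence(s) of x with (9 - y)
  => ( ( y + z ) - 1 ) <= 18

Answer: ( ( y + z ) - 1 ) <= 18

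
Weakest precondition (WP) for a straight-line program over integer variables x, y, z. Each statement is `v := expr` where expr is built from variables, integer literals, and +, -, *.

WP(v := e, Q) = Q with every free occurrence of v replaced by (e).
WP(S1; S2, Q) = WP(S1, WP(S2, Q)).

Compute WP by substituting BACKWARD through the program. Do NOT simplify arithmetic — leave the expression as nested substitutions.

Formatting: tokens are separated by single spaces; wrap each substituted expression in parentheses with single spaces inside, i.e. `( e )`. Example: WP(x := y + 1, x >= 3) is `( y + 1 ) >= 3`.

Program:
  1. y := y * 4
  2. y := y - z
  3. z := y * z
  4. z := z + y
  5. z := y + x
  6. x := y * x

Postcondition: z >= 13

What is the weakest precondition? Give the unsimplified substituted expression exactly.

post: z >= 13
stmt 6: x := y * x  -- replace 0 occurrence(s) of x with (y * x)
  => z >= 13
stmt 5: z := y + x  -- replace 1 occurrence(s) of z with (y + x)
  => ( y + x ) >= 13
stmt 4: z := z + y  -- replace 0 occurrence(s) of z with (z + y)
  => ( y + x ) >= 13
stmt 3: z := y * z  -- replace 0 occurrence(s) of z with (y * z)
  => ( y + x ) >= 13
stmt 2: y := y - z  -- replace 1 occurrence(s) of y with (y - z)
  => ( ( y - z ) + x ) >= 13
stmt 1: y := y * 4  -- replace 1 occurrence(s) of y with (y * 4)
  => ( ( ( y * 4 ) - z ) + x ) >= 13

Answer: ( ( ( y * 4 ) - z ) + x ) >= 13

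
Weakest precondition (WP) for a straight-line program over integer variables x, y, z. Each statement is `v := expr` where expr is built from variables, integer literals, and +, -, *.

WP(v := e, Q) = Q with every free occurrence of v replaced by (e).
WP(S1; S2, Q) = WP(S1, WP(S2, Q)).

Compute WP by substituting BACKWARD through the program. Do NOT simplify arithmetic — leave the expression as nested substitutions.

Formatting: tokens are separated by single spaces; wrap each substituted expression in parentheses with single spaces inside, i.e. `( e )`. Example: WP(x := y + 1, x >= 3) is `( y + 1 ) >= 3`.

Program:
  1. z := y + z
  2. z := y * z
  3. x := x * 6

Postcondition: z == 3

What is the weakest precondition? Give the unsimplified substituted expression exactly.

post: z == 3
stmt 3: x := x * 6  -- replace 0 occurrence(s) of x with (x * 6)
  => z == 3
stmt 2: z := y * z  -- replace 1 occurrence(s) of z with (y * z)
  => ( y * z ) == 3
stmt 1: z := y + z  -- replace 1 occurrence(s) of z with (y + z)
  => ( y * ( y + z ) ) == 3

Answer: ( y * ( y + z ) ) == 3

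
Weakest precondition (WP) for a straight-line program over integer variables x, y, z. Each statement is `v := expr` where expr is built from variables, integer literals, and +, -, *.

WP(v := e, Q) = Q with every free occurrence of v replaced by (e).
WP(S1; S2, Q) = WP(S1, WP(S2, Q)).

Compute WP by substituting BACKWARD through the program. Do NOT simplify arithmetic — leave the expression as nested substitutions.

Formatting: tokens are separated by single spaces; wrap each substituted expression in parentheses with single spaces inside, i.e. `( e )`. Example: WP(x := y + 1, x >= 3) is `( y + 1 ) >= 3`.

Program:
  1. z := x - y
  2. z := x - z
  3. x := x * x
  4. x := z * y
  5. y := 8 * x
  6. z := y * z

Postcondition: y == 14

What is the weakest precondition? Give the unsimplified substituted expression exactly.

Answer: ( 8 * ( ( x - ( x - y ) ) * y ) ) == 14

Derivation:
post: y == 14
stmt 6: z := y * z  -- replace 0 occurrence(s) of z with (y * z)
  => y == 14
stmt 5: y := 8 * x  -- replace 1 occurrence(s) of y with (8 * x)
  => ( 8 * x ) == 14
stmt 4: x := z * y  -- replace 1 occurrence(s) of x with (z * y)
  => ( 8 * ( z * y ) ) == 14
stmt 3: x := x * x  -- replace 0 occurrence(s) of x with (x * x)
  => ( 8 * ( z * y ) ) == 14
stmt 2: z := x - z  -- replace 1 occurrence(s) of z with (x - z)
  => ( 8 * ( ( x - z ) * y ) ) == 14
stmt 1: z := x - y  -- replace 1 occurrence(s) of z with (x - y)
  => ( 8 * ( ( x - ( x - y ) ) * y ) ) == 14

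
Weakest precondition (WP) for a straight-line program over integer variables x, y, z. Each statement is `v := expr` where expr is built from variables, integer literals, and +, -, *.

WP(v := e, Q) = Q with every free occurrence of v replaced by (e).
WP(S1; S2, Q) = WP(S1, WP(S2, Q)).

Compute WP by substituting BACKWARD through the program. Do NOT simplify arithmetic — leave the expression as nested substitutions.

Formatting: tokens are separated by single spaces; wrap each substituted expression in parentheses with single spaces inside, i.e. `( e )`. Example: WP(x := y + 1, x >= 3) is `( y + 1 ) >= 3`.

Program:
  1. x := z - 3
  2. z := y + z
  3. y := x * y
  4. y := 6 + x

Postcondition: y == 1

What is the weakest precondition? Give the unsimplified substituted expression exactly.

Answer: ( 6 + ( z - 3 ) ) == 1

Derivation:
post: y == 1
stmt 4: y := 6 + x  -- replace 1 occurrence(s) of y with (6 + x)
  => ( 6 + x ) == 1
stmt 3: y := x * y  -- replace 0 occurrence(s) of y with (x * y)
  => ( 6 + x ) == 1
stmt 2: z := y + z  -- replace 0 occurrence(s) of z with (y + z)
  => ( 6 + x ) == 1
stmt 1: x := z - 3  -- replace 1 occurrence(s) of x with (z - 3)
  => ( 6 + ( z - 3 ) ) == 1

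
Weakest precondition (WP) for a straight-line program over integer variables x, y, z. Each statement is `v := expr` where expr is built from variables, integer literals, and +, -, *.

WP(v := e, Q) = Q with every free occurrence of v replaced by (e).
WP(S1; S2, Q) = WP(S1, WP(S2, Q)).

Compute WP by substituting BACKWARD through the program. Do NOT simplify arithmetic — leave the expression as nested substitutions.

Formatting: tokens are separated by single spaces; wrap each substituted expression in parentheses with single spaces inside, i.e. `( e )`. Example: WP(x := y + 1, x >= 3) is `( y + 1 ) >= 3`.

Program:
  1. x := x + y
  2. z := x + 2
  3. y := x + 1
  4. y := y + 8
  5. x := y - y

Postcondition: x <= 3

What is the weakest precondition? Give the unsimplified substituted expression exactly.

post: x <= 3
stmt 5: x := y - y  -- replace 1 occurrence(s) of x with (y - y)
  => ( y - y ) <= 3
stmt 4: y := y + 8  -- replace 2 occurrence(s) of y with (y + 8)
  => ( ( y + 8 ) - ( y + 8 ) ) <= 3
stmt 3: y := x + 1  -- replace 2 occurrence(s) of y with (x + 1)
  => ( ( ( x + 1 ) + 8 ) - ( ( x + 1 ) + 8 ) ) <= 3
stmt 2: z := x + 2  -- replace 0 occurrence(s) of z with (x + 2)
  => ( ( ( x + 1 ) + 8 ) - ( ( x + 1 ) + 8 ) ) <= 3
stmt 1: x := x + y  -- replace 2 occurrence(s) of x with (x + y)
  => ( ( ( ( x + y ) + 1 ) + 8 ) - ( ( ( x + y ) + 1 ) + 8 ) ) <= 3

Answer: ( ( ( ( x + y ) + 1 ) + 8 ) - ( ( ( x + y ) + 1 ) + 8 ) ) <= 3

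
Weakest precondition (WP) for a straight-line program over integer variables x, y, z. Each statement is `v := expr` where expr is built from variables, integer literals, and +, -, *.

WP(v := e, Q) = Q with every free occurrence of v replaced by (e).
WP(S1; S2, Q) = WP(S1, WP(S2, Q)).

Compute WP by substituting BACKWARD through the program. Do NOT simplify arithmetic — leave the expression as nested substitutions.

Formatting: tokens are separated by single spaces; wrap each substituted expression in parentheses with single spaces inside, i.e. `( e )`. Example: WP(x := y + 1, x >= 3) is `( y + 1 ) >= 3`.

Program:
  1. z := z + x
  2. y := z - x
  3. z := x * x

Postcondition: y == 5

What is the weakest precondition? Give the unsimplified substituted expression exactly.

post: y == 5
stmt 3: z := x * x  -- replace 0 occurrence(s) of z with (x * x)
  => y == 5
stmt 2: y := z - x  -- replace 1 occurrence(s) of y with (z - x)
  => ( z - x ) == 5
stmt 1: z := z + x  -- replace 1 occurrence(s) of z with (z + x)
  => ( ( z + x ) - x ) == 5

Answer: ( ( z + x ) - x ) == 5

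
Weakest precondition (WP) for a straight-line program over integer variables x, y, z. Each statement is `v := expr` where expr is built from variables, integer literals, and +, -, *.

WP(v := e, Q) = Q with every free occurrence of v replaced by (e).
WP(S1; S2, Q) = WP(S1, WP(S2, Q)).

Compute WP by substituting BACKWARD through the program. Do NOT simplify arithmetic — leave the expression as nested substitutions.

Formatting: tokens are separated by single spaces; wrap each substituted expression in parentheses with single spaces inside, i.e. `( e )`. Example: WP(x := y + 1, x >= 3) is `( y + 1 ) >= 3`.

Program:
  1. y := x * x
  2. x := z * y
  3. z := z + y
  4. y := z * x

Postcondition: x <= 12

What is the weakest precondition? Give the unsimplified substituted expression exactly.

post: x <= 12
stmt 4: y := z * x  -- replace 0 occurrence(s) of y with (z * x)
  => x <= 12
stmt 3: z := z + y  -- replace 0 occurrence(s) of z with (z + y)
  => x <= 12
stmt 2: x := z * y  -- replace 1 occurrence(s) of x with (z * y)
  => ( z * y ) <= 12
stmt 1: y := x * x  -- replace 1 occurrence(s) of y with (x * x)
  => ( z * ( x * x ) ) <= 12

Answer: ( z * ( x * x ) ) <= 12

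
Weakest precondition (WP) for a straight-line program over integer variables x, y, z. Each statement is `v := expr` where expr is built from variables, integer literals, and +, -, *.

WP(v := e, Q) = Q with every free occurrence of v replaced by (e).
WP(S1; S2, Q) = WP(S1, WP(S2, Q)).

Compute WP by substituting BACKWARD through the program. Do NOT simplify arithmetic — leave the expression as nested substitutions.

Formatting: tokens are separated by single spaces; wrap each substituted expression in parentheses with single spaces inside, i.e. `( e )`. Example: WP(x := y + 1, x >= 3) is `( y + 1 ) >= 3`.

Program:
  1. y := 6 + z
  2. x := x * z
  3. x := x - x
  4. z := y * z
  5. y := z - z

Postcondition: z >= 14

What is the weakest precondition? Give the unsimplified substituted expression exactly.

post: z >= 14
stmt 5: y := z - z  -- replace 0 occurrence(s) of y with (z - z)
  => z >= 14
stmt 4: z := y * z  -- replace 1 occurrence(s) of z with (y * z)
  => ( y * z ) >= 14
stmt 3: x := x - x  -- replace 0 occurrence(s) of x with (x - x)
  => ( y * z ) >= 14
stmt 2: x := x * z  -- replace 0 occurrence(s) of x with (x * z)
  => ( y * z ) >= 14
stmt 1: y := 6 + z  -- replace 1 occurrence(s) of y with (6 + z)
  => ( ( 6 + z ) * z ) >= 14

Answer: ( ( 6 + z ) * z ) >= 14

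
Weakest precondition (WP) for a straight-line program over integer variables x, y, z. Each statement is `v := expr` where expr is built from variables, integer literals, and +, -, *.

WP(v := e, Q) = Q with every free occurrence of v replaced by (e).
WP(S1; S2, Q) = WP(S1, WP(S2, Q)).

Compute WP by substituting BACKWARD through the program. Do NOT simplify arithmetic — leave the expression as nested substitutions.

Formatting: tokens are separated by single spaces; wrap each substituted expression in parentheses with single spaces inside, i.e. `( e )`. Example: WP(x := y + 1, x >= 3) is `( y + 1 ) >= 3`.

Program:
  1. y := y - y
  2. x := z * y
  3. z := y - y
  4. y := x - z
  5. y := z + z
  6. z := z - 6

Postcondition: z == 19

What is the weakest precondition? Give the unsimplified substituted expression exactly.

post: z == 19
stmt 6: z := z - 6  -- replace 1 occurrence(s) of z with (z - 6)
  => ( z - 6 ) == 19
stmt 5: y := z + z  -- replace 0 occurrence(s) of y with (z + z)
  => ( z - 6 ) == 19
stmt 4: y := x - z  -- replace 0 occurrence(s) of y with (x - z)
  => ( z - 6 ) == 19
stmt 3: z := y - y  -- replace 1 occurrence(s) of z with (y - y)
  => ( ( y - y ) - 6 ) == 19
stmt 2: x := z * y  -- replace 0 occurrence(s) of x with (z * y)
  => ( ( y - y ) - 6 ) == 19
stmt 1: y := y - y  -- replace 2 occurrence(s) of y with (y - y)
  => ( ( ( y - y ) - ( y - y ) ) - 6 ) == 19

Answer: ( ( ( y - y ) - ( y - y ) ) - 6 ) == 19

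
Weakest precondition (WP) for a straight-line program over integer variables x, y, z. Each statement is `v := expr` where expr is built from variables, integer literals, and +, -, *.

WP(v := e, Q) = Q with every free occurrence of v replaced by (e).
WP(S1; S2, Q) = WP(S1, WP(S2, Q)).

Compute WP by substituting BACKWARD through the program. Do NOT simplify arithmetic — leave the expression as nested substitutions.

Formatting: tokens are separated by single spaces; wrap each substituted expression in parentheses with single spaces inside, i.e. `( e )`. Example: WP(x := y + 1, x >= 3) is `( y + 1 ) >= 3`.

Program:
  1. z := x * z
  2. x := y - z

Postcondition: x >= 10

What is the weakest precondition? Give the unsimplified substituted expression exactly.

Answer: ( y - ( x * z ) ) >= 10

Derivation:
post: x >= 10
stmt 2: x := y - z  -- replace 1 occurrence(s) of x with (y - z)
  => ( y - z ) >= 10
stmt 1: z := x * z  -- replace 1 occurrence(s) of z with (x * z)
  => ( y - ( x * z ) ) >= 10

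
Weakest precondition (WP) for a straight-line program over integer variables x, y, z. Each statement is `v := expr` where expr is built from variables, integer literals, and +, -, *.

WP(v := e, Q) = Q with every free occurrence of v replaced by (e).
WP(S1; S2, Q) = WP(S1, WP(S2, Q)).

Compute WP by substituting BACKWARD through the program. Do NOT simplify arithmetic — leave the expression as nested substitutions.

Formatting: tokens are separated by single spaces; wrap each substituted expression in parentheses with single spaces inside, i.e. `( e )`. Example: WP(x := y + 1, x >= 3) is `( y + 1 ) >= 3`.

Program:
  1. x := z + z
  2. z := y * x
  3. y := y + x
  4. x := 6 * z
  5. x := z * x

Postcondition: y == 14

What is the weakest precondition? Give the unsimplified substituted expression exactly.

post: y == 14
stmt 5: x := z * x  -- replace 0 occurrence(s) of x with (z * x)
  => y == 14
stmt 4: x := 6 * z  -- replace 0 occurrence(s) of x with (6 * z)
  => y == 14
stmt 3: y := y + x  -- replace 1 occurrence(s) of y with (y + x)
  => ( y + x ) == 14
stmt 2: z := y * x  -- replace 0 occurrence(s) of z with (y * x)
  => ( y + x ) == 14
stmt 1: x := z + z  -- replace 1 occurrence(s) of x with (z + z)
  => ( y + ( z + z ) ) == 14

Answer: ( y + ( z + z ) ) == 14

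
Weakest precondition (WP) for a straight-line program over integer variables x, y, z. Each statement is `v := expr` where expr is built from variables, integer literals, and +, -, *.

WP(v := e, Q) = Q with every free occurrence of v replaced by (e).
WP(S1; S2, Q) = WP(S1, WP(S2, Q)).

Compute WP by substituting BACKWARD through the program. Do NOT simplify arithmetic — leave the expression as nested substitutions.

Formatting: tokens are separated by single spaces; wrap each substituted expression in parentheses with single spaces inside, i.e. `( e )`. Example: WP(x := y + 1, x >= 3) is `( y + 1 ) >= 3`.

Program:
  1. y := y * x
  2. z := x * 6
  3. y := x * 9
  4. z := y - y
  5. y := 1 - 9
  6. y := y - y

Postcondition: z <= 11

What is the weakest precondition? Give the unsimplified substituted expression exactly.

post: z <= 11
stmt 6: y := y - y  -- replace 0 occurrence(s) of y with (y - y)
  => z <= 11
stmt 5: y := 1 - 9  -- replace 0 occurrence(s) of y with (1 - 9)
  => z <= 11
stmt 4: z := y - y  -- replace 1 occurrence(s) of z with (y - y)
  => ( y - y ) <= 11
stmt 3: y := x * 9  -- replace 2 occurrence(s) of y with (x * 9)
  => ( ( x * 9 ) - ( x * 9 ) ) <= 11
stmt 2: z := x * 6  -- replace 0 occurrence(s) of z with (x * 6)
  => ( ( x * 9 ) - ( x * 9 ) ) <= 11
stmt 1: y := y * x  -- replace 0 occurrence(s) of y with (y * x)
  => ( ( x * 9 ) - ( x * 9 ) ) <= 11

Answer: ( ( x * 9 ) - ( x * 9 ) ) <= 11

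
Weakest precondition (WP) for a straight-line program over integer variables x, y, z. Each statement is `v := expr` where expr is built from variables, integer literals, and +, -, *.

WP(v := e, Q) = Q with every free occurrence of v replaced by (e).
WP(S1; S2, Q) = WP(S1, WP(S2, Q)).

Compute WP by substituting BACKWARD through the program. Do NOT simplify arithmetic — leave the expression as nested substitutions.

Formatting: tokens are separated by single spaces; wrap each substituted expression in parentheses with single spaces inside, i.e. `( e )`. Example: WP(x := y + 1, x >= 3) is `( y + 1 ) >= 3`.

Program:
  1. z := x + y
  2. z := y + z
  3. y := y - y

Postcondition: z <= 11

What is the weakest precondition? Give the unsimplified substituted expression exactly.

Answer: ( y + ( x + y ) ) <= 11

Derivation:
post: z <= 11
stmt 3: y := y - y  -- replace 0 occurrence(s) of y with (y - y)
  => z <= 11
stmt 2: z := y + z  -- replace 1 occurrence(s) of z with (y + z)
  => ( y + z ) <= 11
stmt 1: z := x + y  -- replace 1 occurrence(s) of z with (x + y)
  => ( y + ( x + y ) ) <= 11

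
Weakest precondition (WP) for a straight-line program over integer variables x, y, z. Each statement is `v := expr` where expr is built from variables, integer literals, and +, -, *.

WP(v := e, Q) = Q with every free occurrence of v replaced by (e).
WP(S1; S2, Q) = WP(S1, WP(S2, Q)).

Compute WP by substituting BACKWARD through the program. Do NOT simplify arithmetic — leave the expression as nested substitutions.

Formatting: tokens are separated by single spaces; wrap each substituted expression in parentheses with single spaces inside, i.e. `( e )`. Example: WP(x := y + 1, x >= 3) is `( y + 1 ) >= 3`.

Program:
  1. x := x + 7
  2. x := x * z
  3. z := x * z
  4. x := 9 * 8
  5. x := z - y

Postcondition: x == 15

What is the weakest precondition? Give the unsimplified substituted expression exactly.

Answer: ( ( ( ( x + 7 ) * z ) * z ) - y ) == 15

Derivation:
post: x == 15
stmt 5: x := z - y  -- replace 1 occurrence(s) of x with (z - y)
  => ( z - y ) == 15
stmt 4: x := 9 * 8  -- replace 0 occurrence(s) of x with (9 * 8)
  => ( z - y ) == 15
stmt 3: z := x * z  -- replace 1 occurrence(s) of z with (x * z)
  => ( ( x * z ) - y ) == 15
stmt 2: x := x * z  -- replace 1 occurrence(s) of x with (x * z)
  => ( ( ( x * z ) * z ) - y ) == 15
stmt 1: x := x + 7  -- replace 1 occurrence(s) of x with (x + 7)
  => ( ( ( ( x + 7 ) * z ) * z ) - y ) == 15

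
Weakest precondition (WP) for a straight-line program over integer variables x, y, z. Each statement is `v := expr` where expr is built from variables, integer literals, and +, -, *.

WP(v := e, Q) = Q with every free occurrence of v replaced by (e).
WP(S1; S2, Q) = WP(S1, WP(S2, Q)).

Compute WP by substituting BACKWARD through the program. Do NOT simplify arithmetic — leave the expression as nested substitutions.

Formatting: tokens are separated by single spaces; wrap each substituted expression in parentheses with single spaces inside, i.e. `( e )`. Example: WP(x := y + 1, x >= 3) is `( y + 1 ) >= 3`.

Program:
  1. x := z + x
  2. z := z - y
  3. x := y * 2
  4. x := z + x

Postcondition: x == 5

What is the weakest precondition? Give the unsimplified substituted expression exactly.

Answer: ( ( z - y ) + ( y * 2 ) ) == 5

Derivation:
post: x == 5
stmt 4: x := z + x  -- replace 1 occurrence(s) of x with (z + x)
  => ( z + x ) == 5
stmt 3: x := y * 2  -- replace 1 occurrence(s) of x with (y * 2)
  => ( z + ( y * 2 ) ) == 5
stmt 2: z := z - y  -- replace 1 occurrence(s) of z with (z - y)
  => ( ( z - y ) + ( y * 2 ) ) == 5
stmt 1: x := z + x  -- replace 0 occurrence(s) of x with (z + x)
  => ( ( z - y ) + ( y * 2 ) ) == 5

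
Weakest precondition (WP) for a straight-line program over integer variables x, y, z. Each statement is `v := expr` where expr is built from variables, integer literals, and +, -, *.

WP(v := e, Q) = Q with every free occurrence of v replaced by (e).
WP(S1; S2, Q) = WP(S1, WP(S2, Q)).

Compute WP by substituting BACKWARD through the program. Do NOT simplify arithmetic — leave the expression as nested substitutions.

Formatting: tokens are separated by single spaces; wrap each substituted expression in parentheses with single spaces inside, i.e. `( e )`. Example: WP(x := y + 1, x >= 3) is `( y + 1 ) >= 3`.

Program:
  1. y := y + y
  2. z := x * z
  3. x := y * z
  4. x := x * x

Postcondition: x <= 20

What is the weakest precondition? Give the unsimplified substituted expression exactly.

post: x <= 20
stmt 4: x := x * x  -- replace 1 occurrence(s) of x with (x * x)
  => ( x * x ) <= 20
stmt 3: x := y * z  -- replace 2 occurrence(s) of x with (y * z)
  => ( ( y * z ) * ( y * z ) ) <= 20
stmt 2: z := x * z  -- replace 2 occurrence(s) of z with (x * z)
  => ( ( y * ( x * z ) ) * ( y * ( x * z ) ) ) <= 20
stmt 1: y := y + y  -- replace 2 occurrence(s) of y with (y + y)
  => ( ( ( y + y ) * ( x * z ) ) * ( ( y + y ) * ( x * z ) ) ) <= 20

Answer: ( ( ( y + y ) * ( x * z ) ) * ( ( y + y ) * ( x * z ) ) ) <= 20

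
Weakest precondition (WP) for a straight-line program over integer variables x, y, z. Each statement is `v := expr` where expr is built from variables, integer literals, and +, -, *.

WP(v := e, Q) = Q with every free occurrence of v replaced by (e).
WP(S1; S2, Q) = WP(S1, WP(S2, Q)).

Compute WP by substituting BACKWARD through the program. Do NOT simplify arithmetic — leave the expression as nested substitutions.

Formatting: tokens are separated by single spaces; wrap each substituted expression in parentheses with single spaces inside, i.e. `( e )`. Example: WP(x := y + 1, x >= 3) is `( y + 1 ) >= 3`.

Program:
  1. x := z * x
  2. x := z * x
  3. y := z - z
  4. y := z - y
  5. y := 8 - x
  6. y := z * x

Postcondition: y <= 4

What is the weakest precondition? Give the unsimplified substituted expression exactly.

Answer: ( z * ( z * ( z * x ) ) ) <= 4

Derivation:
post: y <= 4
stmt 6: y := z * x  -- replace 1 occurrence(s) of y with (z * x)
  => ( z * x ) <= 4
stmt 5: y := 8 - x  -- replace 0 occurrence(s) of y with (8 - x)
  => ( z * x ) <= 4
stmt 4: y := z - y  -- replace 0 occurrence(s) of y with (z - y)
  => ( z * x ) <= 4
stmt 3: y := z - z  -- replace 0 occurrence(s) of y with (z - z)
  => ( z * x ) <= 4
stmt 2: x := z * x  -- replace 1 occurrence(s) of x with (z * x)
  => ( z * ( z * x ) ) <= 4
stmt 1: x := z * x  -- replace 1 occurrence(s) of x with (z * x)
  => ( z * ( z * ( z * x ) ) ) <= 4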